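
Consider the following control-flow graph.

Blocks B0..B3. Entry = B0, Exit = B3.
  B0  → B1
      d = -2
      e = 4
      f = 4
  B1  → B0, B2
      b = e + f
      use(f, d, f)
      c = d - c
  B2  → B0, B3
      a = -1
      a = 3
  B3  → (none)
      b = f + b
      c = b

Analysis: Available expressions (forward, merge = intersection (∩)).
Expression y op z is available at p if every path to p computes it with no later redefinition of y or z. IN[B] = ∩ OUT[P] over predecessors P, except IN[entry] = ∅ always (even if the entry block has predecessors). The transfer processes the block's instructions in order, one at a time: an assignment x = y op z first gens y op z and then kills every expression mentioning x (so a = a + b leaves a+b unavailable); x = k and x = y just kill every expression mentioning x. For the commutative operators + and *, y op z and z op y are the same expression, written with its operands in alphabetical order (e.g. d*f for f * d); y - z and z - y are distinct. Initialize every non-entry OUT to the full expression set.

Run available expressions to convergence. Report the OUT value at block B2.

Answer: {e+f}

Trace:
Fixpoint table:
  B0:   IN={}   OUT={}
  B1:   IN={}   OUT={e+f}
  B2:   IN={e+f}   OUT={e+f}
  B3:   IN={e+f}   OUT={e+f}

Merge at B2: IN[B2] = OUT[B1] = {e+f}
Applying B2's transfer function to that IN value gives OUT[B2] (row B2 above).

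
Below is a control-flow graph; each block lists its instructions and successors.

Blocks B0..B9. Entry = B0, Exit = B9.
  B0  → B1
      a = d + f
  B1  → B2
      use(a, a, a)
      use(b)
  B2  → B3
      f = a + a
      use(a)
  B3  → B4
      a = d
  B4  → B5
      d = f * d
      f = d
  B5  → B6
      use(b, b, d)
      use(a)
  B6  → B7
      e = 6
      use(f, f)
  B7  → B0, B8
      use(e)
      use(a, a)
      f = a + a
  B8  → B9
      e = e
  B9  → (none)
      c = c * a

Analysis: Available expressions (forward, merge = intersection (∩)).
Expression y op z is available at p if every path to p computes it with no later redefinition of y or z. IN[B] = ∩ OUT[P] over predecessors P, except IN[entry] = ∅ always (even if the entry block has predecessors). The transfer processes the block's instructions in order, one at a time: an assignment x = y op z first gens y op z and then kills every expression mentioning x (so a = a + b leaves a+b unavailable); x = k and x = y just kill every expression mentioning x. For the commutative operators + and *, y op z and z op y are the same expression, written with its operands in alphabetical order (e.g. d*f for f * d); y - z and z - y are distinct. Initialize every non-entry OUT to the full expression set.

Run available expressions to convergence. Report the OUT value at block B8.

Fixpoint table:
  B0:  IN={}  OUT={d+f}
  B1:  IN={d+f}  OUT={d+f}
  B2:  IN={d+f}  OUT={a+a}
  B3:  IN={a+a}  OUT={}
  B4:  IN={}  OUT={}
  B5:  IN={}  OUT={}
  B6:  IN={}  OUT={}
  B7:  IN={}  OUT={a+a}
  B8:  IN={a+a}  OUT={a+a}
  B9:  IN={a+a}  OUT={a+a}

Merge at B8: IN[B8] = OUT[B7] = {a+a}
Applying B8's transfer function to that IN value gives OUT[B8] (row B8 above).

Answer: {a+a}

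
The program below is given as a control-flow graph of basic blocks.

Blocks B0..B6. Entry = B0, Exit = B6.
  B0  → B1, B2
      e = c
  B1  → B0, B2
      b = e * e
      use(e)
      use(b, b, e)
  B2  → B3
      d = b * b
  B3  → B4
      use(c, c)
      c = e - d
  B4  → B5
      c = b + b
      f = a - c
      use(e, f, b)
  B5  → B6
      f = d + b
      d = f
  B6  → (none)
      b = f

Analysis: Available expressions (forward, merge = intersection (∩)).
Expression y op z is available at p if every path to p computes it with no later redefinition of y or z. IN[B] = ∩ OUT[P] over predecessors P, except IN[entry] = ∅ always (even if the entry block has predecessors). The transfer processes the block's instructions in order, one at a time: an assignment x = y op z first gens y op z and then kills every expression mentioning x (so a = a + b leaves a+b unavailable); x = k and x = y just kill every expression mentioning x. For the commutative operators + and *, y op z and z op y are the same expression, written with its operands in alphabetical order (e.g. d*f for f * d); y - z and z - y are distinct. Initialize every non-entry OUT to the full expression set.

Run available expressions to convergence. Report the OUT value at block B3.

Answer: {b*b, e-d}

Trace:
Per-block solution:
  B0:   IN={}   OUT={}
  B1:   IN={}   OUT={e*e}
  B2:   IN={}   OUT={b*b}
  B3:   IN={b*b}   OUT={b*b, e-d}
  B4:   IN={b*b, e-d}   OUT={a-c, b*b, b+b, e-d}
  B5:   IN={a-c, b*b, b+b, e-d}   OUT={a-c, b*b, b+b}
  B6:   IN={a-c, b*b, b+b}   OUT={a-c}

Merge at B3: IN[B3] = OUT[B2] = {b*b}
Applying B3's transfer function to that IN value gives OUT[B3] (row B3 above).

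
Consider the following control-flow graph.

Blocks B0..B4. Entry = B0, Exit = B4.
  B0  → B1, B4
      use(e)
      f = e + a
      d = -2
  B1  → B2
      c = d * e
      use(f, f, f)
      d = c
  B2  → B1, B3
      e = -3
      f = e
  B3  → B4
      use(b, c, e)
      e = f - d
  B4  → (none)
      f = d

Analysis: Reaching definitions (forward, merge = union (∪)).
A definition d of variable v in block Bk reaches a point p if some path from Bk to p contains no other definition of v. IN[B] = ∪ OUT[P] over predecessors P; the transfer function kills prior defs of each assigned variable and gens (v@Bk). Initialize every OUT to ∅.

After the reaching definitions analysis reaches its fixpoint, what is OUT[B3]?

Answer: {c@B1, d@B1, e@B3, f@B2}

Working:
Fixpoint table:
  B0:   IN={}   OUT={d@B0, f@B0}
  B1:   IN={c@B1, d@B0, d@B1, e@B2, f@B0, f@B2}   OUT={c@B1, d@B1, e@B2, f@B0, f@B2}
  B2:   IN={c@B1, d@B1, e@B2, f@B0, f@B2}   OUT={c@B1, d@B1, e@B2, f@B2}
  B3:   IN={c@B1, d@B1, e@B2, f@B2}   OUT={c@B1, d@B1, e@B3, f@B2}
  B4:   IN={c@B1, d@B0, d@B1, e@B3, f@B0, f@B2}   OUT={c@B1, d@B0, d@B1, e@B3, f@B4}

Merge at B3: IN[B3] = OUT[B2] = {c@B1, d@B1, e@B2, f@B2}
Applying B3's transfer function to that IN value gives OUT[B3] (row B3 above).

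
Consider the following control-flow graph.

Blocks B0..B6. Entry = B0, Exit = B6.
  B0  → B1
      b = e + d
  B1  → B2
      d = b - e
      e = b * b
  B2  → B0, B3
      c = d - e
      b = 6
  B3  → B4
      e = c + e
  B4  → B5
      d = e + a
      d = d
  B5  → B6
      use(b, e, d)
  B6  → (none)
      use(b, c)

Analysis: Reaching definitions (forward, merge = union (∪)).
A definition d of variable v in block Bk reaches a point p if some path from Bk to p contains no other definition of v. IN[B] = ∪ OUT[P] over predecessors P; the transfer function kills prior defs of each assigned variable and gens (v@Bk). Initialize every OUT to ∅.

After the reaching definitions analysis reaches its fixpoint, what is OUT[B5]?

Answer: {b@B2, c@B2, d@B4, e@B3}

Trace:
Converged values:
  B0:   IN={b@B2, c@B2, d@B1, e@B1}   OUT={b@B0, c@B2, d@B1, e@B1}
  B1:   IN={b@B0, c@B2, d@B1, e@B1}   OUT={b@B0, c@B2, d@B1, e@B1}
  B2:   IN={b@B0, c@B2, d@B1, e@B1}   OUT={b@B2, c@B2, d@B1, e@B1}
  B3:   IN={b@B2, c@B2, d@B1, e@B1}   OUT={b@B2, c@B2, d@B1, e@B3}
  B4:   IN={b@B2, c@B2, d@B1, e@B3}   OUT={b@B2, c@B2, d@B4, e@B3}
  B5:   IN={b@B2, c@B2, d@B4, e@B3}   OUT={b@B2, c@B2, d@B4, e@B3}
  B6:   IN={b@B2, c@B2, d@B4, e@B3}   OUT={b@B2, c@B2, d@B4, e@B3}

Merge at B5: IN[B5] = OUT[B4] = {b@B2, c@B2, d@B4, e@B3}
Applying B5's transfer function to that IN value gives OUT[B5] (row B5 above).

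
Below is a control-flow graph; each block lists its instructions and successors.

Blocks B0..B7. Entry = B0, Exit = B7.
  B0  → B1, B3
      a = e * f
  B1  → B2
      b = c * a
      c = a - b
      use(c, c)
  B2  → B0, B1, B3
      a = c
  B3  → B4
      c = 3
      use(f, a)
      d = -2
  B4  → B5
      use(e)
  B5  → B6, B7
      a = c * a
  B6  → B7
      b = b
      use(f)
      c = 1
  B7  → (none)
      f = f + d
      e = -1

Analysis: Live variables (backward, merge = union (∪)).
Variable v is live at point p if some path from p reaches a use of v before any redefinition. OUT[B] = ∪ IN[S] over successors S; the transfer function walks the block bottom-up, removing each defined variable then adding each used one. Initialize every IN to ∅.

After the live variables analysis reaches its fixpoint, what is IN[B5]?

Answer: {a, b, c, d, f}

Trace:
Per-block solution:
  B0:   IN={b, c, e, f}   OUT={a, b, c, e, f}
  B1:   IN={a, c, e, f}   OUT={b, c, e, f}
  B2:   IN={b, c, e, f}   OUT={a, b, c, e, f}
  B3:   IN={a, b, e, f}   OUT={a, b, c, d, e, f}
  B4:   IN={a, b, c, d, e, f}   OUT={a, b, c, d, f}
  B5:   IN={a, b, c, d, f}   OUT={b, d, f}
  B6:   IN={b, d, f}   OUT={d, f}
  B7:   IN={d, f}   OUT={}

Merge at B5: OUT[B5] = IN[B6] ⊔ IN[B7] = {b, d, f}
Applying B5's transfer function to that OUT value gives IN[B5] (row B5 above).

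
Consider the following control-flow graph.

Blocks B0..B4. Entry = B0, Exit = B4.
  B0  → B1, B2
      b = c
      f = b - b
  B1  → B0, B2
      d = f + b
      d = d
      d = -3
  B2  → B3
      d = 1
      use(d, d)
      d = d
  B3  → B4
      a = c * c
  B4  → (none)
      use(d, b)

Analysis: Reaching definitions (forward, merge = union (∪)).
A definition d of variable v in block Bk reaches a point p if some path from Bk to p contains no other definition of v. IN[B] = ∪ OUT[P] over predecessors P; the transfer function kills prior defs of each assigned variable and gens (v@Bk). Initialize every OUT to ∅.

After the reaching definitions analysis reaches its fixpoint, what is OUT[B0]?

Converged values:
  B0: | IN={b@B0, d@B1, f@B0} | OUT={b@B0, d@B1, f@B0}
  B1: | IN={b@B0, d@B1, f@B0} | OUT={b@B0, d@B1, f@B0}
  B2: | IN={b@B0, d@B1, f@B0} | OUT={b@B0, d@B2, f@B0}
  B3: | IN={b@B0, d@B2, f@B0} | OUT={a@B3, b@B0, d@B2, f@B0}
  B4: | IN={a@B3, b@B0, d@B2, f@B0} | OUT={a@B3, b@B0, d@B2, f@B0}

Merge at B0 (entry node, so the boundary value {} is joined with the incoming edge(s)): IN[B0] = {} ⊔ OUT[B1] = {b@B0, d@B1, f@B0}
Applying B0's transfer function to that IN value gives OUT[B0] (row B0 above).

Answer: {b@B0, d@B1, f@B0}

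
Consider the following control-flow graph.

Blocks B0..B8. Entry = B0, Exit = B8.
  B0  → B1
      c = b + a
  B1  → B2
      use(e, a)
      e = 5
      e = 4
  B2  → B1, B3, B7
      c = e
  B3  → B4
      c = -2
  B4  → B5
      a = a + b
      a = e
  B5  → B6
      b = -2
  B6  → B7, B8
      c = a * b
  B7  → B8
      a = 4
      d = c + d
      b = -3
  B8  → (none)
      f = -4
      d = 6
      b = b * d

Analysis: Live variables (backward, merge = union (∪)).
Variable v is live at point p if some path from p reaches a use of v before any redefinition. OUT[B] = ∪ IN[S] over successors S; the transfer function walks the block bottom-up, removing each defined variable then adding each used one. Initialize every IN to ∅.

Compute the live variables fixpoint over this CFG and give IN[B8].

Answer: {b}

Working:
Per-block solution:
  B0:   IN={a, b, d, e}   OUT={a, b, d, e}
  B1:   IN={a, b, d, e}   OUT={a, b, d, e}
  B2:   IN={a, b, d, e}   OUT={a, b, c, d, e}
  B3:   IN={a, b, d, e}   OUT={a, b, d, e}
  B4:   IN={a, b, d, e}   OUT={a, d}
  B5:   IN={a, d}   OUT={a, b, d}
  B6:   IN={a, b, d}   OUT={b, c, d}
  B7:   IN={c, d}   OUT={b}
  B8:   IN={b}   OUT={}

B8 is the boundary node: OUT[B8] = {}
Applying B8's transfer function to that OUT value gives IN[B8] (row B8 above).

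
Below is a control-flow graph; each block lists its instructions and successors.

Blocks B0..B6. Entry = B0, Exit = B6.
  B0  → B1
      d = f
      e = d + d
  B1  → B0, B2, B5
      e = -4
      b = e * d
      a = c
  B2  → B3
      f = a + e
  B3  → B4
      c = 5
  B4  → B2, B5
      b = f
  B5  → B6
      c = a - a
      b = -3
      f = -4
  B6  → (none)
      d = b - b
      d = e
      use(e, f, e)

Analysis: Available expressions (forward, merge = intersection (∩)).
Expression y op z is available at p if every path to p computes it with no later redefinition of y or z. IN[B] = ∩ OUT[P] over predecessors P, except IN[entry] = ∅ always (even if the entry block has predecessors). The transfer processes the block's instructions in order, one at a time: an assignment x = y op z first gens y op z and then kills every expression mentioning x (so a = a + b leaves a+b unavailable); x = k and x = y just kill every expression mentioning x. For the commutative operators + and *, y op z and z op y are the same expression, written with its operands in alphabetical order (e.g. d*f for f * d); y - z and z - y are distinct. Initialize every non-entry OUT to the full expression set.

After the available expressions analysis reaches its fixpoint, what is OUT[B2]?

Converged values:
  B0: | IN={} | OUT={d+d}
  B1: | IN={d+d} | OUT={d*e, d+d}
  B2: | IN={d*e, d+d} | OUT={a+e, d*e, d+d}
  B3: | IN={a+e, d*e, d+d} | OUT={a+e, d*e, d+d}
  B4: | IN={a+e, d*e, d+d} | OUT={a+e, d*e, d+d}
  B5: | IN={d*e, d+d} | OUT={a-a, d*e, d+d}
  B6: | IN={a-a, d*e, d+d} | OUT={a-a, b-b}

Merge at B2: IN[B2] = OUT[B1] ∩ OUT[B4] = {d*e, d+d}
Applying B2's transfer function to that IN value gives OUT[B2] (row B2 above).

Answer: {a+e, d*e, d+d}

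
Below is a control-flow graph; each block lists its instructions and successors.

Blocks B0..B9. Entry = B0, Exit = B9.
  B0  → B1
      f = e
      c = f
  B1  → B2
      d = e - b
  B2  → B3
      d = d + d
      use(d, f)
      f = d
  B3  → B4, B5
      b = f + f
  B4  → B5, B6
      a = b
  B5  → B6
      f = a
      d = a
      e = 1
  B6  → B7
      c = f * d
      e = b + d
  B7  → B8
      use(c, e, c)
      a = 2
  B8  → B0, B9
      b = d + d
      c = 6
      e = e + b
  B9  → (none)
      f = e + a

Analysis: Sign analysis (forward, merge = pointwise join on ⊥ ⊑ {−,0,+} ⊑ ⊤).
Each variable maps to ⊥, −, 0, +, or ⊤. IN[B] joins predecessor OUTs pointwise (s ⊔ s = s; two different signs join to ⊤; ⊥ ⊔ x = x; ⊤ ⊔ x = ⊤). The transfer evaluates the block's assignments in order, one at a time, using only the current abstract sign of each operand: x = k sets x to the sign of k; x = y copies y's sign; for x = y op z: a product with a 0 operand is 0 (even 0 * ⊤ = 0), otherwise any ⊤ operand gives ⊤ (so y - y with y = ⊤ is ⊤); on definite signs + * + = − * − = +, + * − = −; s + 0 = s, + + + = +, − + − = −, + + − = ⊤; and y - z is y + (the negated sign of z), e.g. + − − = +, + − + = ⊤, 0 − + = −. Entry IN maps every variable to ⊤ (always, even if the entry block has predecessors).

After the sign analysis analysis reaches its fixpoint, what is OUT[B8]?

Answer: {a: +, b: ⊤, c: +, d: ⊤, e: ⊤, f: ⊤}

Working:
Per-block solution:
  B0: | IN=(all ⊤) | OUT=(all ⊤)
  B1: | IN=(all ⊤) | OUT=(all ⊤)
  B2: | IN=(all ⊤) | OUT=(all ⊤)
  B3: | IN=(all ⊤) | OUT=(all ⊤)
  B4: | IN=(all ⊤) | OUT=(all ⊤)
  B5: | IN=(all ⊤) | OUT={e:+; rest ⊤}
  B6: | IN=(all ⊤) | OUT=(all ⊤)
  B7: | IN=(all ⊤) | OUT={a:+; rest ⊤}
  B8: | IN={a:+; rest ⊤} | OUT={a:+, c:+; rest ⊤}
  B9: | IN={a:+, c:+; rest ⊤} | OUT={a:+, c:+; rest ⊤}

Merge at B8: IN[B8] = OUT[B7] = {a: +, b: ⊤, c: ⊤, d: ⊤, e: ⊤, f: ⊤}
Applying B8's transfer function to that IN value gives OUT[B8] (row B8 above).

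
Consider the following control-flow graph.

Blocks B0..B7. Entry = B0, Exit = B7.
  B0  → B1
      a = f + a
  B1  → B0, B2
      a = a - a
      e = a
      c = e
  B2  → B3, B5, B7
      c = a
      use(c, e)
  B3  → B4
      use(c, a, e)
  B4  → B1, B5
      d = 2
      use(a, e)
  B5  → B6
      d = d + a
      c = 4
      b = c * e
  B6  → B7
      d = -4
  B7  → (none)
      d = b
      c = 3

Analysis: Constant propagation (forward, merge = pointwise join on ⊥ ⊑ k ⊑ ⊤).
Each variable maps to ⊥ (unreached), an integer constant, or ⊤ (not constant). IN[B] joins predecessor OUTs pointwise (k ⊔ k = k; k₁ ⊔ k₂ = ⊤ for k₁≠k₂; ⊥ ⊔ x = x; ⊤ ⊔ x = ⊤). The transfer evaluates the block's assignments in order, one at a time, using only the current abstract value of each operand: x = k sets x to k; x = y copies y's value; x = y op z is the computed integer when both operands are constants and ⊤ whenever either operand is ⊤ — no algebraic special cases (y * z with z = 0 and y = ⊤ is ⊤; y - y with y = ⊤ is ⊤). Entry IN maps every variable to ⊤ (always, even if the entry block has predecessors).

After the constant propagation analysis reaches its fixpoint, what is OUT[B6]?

Fixpoint table:
  B0: | IN=(all ⊤) | OUT=(all ⊤)
  B1: | IN=(all ⊤) | OUT=(all ⊤)
  B2: | IN=(all ⊤) | OUT=(all ⊤)
  B3: | IN=(all ⊤) | OUT=(all ⊤)
  B4: | IN=(all ⊤) | OUT={d:2; rest ⊤}
  B5: | IN=(all ⊤) | OUT={c:4; rest ⊤}
  B6: | IN={c:4; rest ⊤} | OUT={c:4, d:-4; rest ⊤}
  B7: | IN=(all ⊤) | OUT={c:3; rest ⊤}

Merge at B6: IN[B6] = OUT[B5] = {a: ⊤, b: ⊤, c: 4, d: ⊤, e: ⊤, f: ⊤}
Applying B6's transfer function to that IN value gives OUT[B6] (row B6 above).

Answer: {a: ⊤, b: ⊤, c: 4, d: -4, e: ⊤, f: ⊤}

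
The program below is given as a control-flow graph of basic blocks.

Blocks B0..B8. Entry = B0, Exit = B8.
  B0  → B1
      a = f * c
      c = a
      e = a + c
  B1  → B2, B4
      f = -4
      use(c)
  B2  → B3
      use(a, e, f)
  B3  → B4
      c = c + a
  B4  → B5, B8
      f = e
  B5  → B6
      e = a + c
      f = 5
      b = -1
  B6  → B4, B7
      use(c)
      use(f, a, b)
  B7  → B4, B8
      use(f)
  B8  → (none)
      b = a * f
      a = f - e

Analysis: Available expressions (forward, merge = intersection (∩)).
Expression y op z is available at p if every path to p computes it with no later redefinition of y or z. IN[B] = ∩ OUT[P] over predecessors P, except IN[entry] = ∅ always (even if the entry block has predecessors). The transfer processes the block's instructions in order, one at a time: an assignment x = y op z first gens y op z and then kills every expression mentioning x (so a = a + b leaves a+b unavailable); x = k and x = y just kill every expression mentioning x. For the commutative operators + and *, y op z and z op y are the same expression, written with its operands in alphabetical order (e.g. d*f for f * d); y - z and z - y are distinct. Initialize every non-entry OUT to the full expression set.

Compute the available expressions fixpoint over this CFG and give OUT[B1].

Answer: {a+c}

Working:
Per-block solution:
  B0:   IN={}   OUT={a+c}
  B1:   IN={a+c}   OUT={a+c}
  B2:   IN={a+c}   OUT={a+c}
  B3:   IN={a+c}   OUT={}
  B4:   IN={}   OUT={}
  B5:   IN={}   OUT={a+c}
  B6:   IN={a+c}   OUT={a+c}
  B7:   IN={a+c}   OUT={a+c}
  B8:   IN={}   OUT={f-e}

Merge at B1: IN[B1] = OUT[B0] = {a+c}
Applying B1's transfer function to that IN value gives OUT[B1] (row B1 above).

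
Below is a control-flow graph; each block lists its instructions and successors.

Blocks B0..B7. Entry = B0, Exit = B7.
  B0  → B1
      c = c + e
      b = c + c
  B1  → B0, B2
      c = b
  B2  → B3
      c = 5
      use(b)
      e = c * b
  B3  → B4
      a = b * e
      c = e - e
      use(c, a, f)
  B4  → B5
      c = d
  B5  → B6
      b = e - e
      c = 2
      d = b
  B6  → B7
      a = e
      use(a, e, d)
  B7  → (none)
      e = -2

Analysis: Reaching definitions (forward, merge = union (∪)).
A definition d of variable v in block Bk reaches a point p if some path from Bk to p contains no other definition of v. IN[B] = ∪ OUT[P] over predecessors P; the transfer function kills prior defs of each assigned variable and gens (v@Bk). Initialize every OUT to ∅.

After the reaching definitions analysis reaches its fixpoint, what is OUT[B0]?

Answer: {b@B0, c@B0}

Derivation:
Converged values:
  B0:  IN={b@B0, c@B1}  OUT={b@B0, c@B0}
  B1:  IN={b@B0, c@B0}  OUT={b@B0, c@B1}
  B2:  IN={b@B0, c@B1}  OUT={b@B0, c@B2, e@B2}
  B3:  IN={b@B0, c@B2, e@B2}  OUT={a@B3, b@B0, c@B3, e@B2}
  B4:  IN={a@B3, b@B0, c@B3, e@B2}  OUT={a@B3, b@B0, c@B4, e@B2}
  B5:  IN={a@B3, b@B0, c@B4, e@B2}  OUT={a@B3, b@B5, c@B5, d@B5, e@B2}
  B6:  IN={a@B3, b@B5, c@B5, d@B5, e@B2}  OUT={a@B6, b@B5, c@B5, d@B5, e@B2}
  B7:  IN={a@B6, b@B5, c@B5, d@B5, e@B2}  OUT={a@B6, b@B5, c@B5, d@B5, e@B7}

Merge at B0 (entry node, so the boundary value {} is joined with the incoming edge(s)): IN[B0] = {} ⊔ OUT[B1] = {b@B0, c@B1}
Applying B0's transfer function to that IN value gives OUT[B0] (row B0 above).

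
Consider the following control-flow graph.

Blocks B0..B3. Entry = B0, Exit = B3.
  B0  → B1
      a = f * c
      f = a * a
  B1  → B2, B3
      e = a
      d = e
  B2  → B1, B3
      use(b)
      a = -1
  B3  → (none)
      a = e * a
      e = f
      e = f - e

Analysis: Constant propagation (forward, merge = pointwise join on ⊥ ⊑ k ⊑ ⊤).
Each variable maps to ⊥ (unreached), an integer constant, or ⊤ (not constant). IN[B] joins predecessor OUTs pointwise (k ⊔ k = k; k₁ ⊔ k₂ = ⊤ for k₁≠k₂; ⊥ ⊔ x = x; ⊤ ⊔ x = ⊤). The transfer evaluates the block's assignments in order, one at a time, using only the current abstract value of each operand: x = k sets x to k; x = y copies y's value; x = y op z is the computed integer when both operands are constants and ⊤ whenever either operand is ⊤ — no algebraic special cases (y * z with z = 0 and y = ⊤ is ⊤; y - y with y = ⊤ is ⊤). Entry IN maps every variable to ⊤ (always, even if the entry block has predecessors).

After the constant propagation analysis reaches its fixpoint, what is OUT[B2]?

Answer: {a: -1, b: ⊤, c: ⊤, d: ⊤, e: ⊤, f: ⊤}

Working:
Per-block solution:
  B0:   IN=(all ⊤)   OUT=(all ⊤)
  B1:   IN=(all ⊤)   OUT=(all ⊤)
  B2:   IN=(all ⊤)   OUT={a:-1; rest ⊤}
  B3:   IN=(all ⊤)   OUT=(all ⊤)

Merge at B2: IN[B2] = OUT[B1] = {a: ⊤, b: ⊤, c: ⊤, d: ⊤, e: ⊤, f: ⊤}
Applying B2's transfer function to that IN value gives OUT[B2] (row B2 above).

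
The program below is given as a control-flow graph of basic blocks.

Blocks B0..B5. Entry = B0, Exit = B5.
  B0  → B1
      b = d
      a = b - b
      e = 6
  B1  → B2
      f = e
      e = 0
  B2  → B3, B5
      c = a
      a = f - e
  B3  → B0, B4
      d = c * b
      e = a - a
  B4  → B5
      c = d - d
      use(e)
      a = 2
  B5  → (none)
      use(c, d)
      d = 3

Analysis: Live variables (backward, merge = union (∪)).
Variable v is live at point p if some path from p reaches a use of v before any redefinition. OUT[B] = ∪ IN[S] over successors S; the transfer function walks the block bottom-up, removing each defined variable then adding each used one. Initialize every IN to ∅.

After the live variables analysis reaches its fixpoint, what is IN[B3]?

Fixpoint table:
  B0:   IN={d}   OUT={a, b, d, e}
  B1:   IN={a, b, d, e}   OUT={a, b, d, e, f}
  B2:   IN={a, b, d, e, f}   OUT={a, b, c, d}
  B3:   IN={a, b, c}   OUT={d, e}
  B4:   IN={d, e}   OUT={c, d}
  B5:   IN={c, d}   OUT={}

Merge at B3: OUT[B3] = IN[B0] ⊔ IN[B4] = {d, e}
Applying B3's transfer function to that OUT value gives IN[B3] (row B3 above).

Answer: {a, b, c}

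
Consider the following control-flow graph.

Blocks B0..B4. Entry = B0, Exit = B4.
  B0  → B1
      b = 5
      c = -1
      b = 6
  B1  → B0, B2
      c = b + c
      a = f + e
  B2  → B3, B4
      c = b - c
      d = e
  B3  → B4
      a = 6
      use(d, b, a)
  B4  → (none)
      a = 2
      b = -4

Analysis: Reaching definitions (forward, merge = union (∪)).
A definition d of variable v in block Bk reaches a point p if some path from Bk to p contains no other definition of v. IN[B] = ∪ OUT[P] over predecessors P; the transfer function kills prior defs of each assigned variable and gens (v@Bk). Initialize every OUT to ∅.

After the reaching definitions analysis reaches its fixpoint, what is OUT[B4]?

Answer: {a@B4, b@B4, c@B2, d@B2}

Trace:
Per-block solution:
  B0:   IN={a@B1, b@B0, c@B1}   OUT={a@B1, b@B0, c@B0}
  B1:   IN={a@B1, b@B0, c@B0}   OUT={a@B1, b@B0, c@B1}
  B2:   IN={a@B1, b@B0, c@B1}   OUT={a@B1, b@B0, c@B2, d@B2}
  B3:   IN={a@B1, b@B0, c@B2, d@B2}   OUT={a@B3, b@B0, c@B2, d@B2}
  B4:   IN={a@B1, a@B3, b@B0, c@B2, d@B2}   OUT={a@B4, b@B4, c@B2, d@B2}

Merge at B4: IN[B4] = OUT[B2] ⊔ OUT[B3] = {a@B1, a@B3, b@B0, c@B2, d@B2}
Applying B4's transfer function to that IN value gives OUT[B4] (row B4 above).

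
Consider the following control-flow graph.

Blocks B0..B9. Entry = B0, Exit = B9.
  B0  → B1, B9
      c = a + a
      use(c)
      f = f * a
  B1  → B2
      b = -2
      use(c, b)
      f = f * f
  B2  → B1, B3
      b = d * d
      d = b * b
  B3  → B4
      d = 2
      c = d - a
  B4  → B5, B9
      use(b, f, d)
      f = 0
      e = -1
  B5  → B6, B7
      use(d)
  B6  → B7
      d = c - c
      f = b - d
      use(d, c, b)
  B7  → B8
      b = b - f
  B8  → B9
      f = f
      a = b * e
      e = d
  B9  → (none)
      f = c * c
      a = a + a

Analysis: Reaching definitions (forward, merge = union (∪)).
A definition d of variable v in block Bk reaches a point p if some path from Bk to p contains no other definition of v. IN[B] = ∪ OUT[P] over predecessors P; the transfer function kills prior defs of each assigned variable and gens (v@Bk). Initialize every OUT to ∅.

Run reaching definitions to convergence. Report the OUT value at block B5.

Converged values:
  B0:   IN={}   OUT={c@B0, f@B0}
  B1:   IN={b@B2, c@B0, d@B2, f@B0, f@B1}   OUT={b@B1, c@B0, d@B2, f@B1}
  B2:   IN={b@B1, c@B0, d@B2, f@B1}   OUT={b@B2, c@B0, d@B2, f@B1}
  B3:   IN={b@B2, c@B0, d@B2, f@B1}   OUT={b@B2, c@B3, d@B3, f@B1}
  B4:   IN={b@B2, c@B3, d@B3, f@B1}   OUT={b@B2, c@B3, d@B3, e@B4, f@B4}
  B5:   IN={b@B2, c@B3, d@B3, e@B4, f@B4}   OUT={b@B2, c@B3, d@B3, e@B4, f@B4}
  B6:   IN={b@B2, c@B3, d@B3, e@B4, f@B4}   OUT={b@B2, c@B3, d@B6, e@B4, f@B6}
  B7:   IN={b@B2, c@B3, d@B3, d@B6, e@B4, f@B4, f@B6}   OUT={b@B7, c@B3, d@B3, d@B6, e@B4, f@B4, f@B6}
  B8:   IN={b@B7, c@B3, d@B3, d@B6, e@B4, f@B4, f@B6}   OUT={a@B8, b@B7, c@B3, d@B3, d@B6, e@B8, f@B8}
  B9:   IN={a@B8, b@B2, b@B7, c@B0, c@B3, d@B3, d@B6, e@B4, e@B8, f@B0, f@B4, f@B8}   OUT={a@B9, b@B2, b@B7, c@B0, c@B3, d@B3, d@B6, e@B4, e@B8, f@B9}

Merge at B5: IN[B5] = OUT[B4] = {b@B2, c@B3, d@B3, e@B4, f@B4}
Applying B5's transfer function to that IN value gives OUT[B5] (row B5 above).

Answer: {b@B2, c@B3, d@B3, e@B4, f@B4}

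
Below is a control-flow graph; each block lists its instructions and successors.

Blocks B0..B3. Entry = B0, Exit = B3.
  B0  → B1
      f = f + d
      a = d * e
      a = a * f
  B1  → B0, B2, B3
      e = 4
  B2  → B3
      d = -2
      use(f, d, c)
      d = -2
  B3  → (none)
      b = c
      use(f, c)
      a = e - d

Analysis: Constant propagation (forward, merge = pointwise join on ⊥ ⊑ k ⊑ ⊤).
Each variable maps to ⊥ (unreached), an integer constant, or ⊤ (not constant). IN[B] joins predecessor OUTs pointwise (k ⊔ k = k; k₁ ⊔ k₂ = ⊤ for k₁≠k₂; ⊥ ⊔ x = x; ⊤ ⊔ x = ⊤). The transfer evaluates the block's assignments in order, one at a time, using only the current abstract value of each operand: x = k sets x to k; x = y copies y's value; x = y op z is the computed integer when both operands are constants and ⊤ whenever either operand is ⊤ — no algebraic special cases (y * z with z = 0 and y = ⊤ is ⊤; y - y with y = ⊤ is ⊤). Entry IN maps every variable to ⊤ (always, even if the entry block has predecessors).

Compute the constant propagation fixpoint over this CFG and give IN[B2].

Converged values:
  B0:   IN=(all ⊤)   OUT=(all ⊤)
  B1:   IN=(all ⊤)   OUT={e:4; rest ⊤}
  B2:   IN={e:4; rest ⊤}   OUT={d:-2, e:4; rest ⊤}
  B3:   IN={e:4; rest ⊤}   OUT={e:4; rest ⊤}

Merge at B2: IN[B2] = OUT[B1] = {a: ⊤, b: ⊤, c: ⊤, d: ⊤, e: 4, f: ⊤}

Answer: {a: ⊤, b: ⊤, c: ⊤, d: ⊤, e: 4, f: ⊤}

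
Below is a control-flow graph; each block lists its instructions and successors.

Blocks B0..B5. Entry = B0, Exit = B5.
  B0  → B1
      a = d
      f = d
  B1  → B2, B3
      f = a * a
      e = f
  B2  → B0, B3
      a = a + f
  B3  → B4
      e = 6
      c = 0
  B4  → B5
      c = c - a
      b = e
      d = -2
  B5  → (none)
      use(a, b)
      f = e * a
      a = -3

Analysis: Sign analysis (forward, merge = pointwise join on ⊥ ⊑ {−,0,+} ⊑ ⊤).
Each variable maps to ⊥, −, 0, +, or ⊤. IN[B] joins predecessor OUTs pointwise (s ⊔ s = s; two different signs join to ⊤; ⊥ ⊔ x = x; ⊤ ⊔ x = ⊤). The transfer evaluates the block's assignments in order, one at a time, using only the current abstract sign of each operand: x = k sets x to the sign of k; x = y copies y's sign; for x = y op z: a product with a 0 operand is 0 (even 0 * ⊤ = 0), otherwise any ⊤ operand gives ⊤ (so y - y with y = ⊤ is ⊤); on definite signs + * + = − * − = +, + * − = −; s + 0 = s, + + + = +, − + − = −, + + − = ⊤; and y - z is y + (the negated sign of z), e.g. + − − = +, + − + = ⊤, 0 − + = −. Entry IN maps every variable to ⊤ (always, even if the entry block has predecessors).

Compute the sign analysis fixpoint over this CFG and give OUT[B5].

Answer: {a: -, b: +, c: ⊤, d: -, e: +, f: ⊤}

Trace:
Fixpoint table:
  B0:   IN=(all ⊤)   OUT=(all ⊤)
  B1:   IN=(all ⊤)   OUT=(all ⊤)
  B2:   IN=(all ⊤)   OUT=(all ⊤)
  B3:   IN=(all ⊤)   OUT={c:0, e:+; rest ⊤}
  B4:   IN={c:0, e:+; rest ⊤}   OUT={b:+, d:-, e:+; rest ⊤}
  B5:   IN={b:+, d:-, e:+; rest ⊤}   OUT={a:-, b:+, d:-, e:+; rest ⊤}

Merge at B5: IN[B5] = OUT[B4] = {a: ⊤, b: +, c: ⊤, d: -, e: +, f: ⊤}
Applying B5's transfer function to that IN value gives OUT[B5] (row B5 above).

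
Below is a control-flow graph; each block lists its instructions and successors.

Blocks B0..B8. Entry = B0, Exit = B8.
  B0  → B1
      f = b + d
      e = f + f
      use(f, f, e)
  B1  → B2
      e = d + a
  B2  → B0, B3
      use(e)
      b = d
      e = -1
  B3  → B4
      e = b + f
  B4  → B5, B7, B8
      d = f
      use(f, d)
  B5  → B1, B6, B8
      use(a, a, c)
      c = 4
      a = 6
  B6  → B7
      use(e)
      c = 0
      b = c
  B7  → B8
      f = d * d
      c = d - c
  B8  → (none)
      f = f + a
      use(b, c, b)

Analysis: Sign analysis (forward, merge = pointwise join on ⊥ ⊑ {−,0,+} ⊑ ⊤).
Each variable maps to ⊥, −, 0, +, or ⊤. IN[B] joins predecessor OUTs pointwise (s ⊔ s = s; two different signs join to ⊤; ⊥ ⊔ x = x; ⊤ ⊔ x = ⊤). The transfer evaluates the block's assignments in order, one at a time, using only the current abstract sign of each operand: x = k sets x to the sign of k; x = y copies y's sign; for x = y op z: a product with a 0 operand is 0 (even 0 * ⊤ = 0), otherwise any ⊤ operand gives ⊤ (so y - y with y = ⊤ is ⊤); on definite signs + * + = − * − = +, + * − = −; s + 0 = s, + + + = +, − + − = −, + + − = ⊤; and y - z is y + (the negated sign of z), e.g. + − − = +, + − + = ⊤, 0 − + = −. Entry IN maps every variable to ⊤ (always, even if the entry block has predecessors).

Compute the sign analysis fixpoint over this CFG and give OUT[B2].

Answer: {a: ⊤, b: ⊤, c: ⊤, d: ⊤, e: -, f: ⊤}

Derivation:
Per-block solution:
  B0:   IN=(all ⊤)   OUT=(all ⊤)
  B1:   IN=(all ⊤)   OUT=(all ⊤)
  B2:   IN=(all ⊤)   OUT={e:-; rest ⊤}
  B3:   IN={e:-; rest ⊤}   OUT=(all ⊤)
  B4:   IN=(all ⊤)   OUT=(all ⊤)
  B5:   IN=(all ⊤)   OUT={a:+, c:+; rest ⊤}
  B6:   IN={a:+, c:+; rest ⊤}   OUT={a:+, b:0, c:0; rest ⊤}
  B7:   IN=(all ⊤)   OUT=(all ⊤)
  B8:   IN=(all ⊤)   OUT=(all ⊤)

Merge at B2: IN[B2] = OUT[B1] = {a: ⊤, b: ⊤, c: ⊤, d: ⊤, e: ⊤, f: ⊤}
Applying B2's transfer function to that IN value gives OUT[B2] (row B2 above).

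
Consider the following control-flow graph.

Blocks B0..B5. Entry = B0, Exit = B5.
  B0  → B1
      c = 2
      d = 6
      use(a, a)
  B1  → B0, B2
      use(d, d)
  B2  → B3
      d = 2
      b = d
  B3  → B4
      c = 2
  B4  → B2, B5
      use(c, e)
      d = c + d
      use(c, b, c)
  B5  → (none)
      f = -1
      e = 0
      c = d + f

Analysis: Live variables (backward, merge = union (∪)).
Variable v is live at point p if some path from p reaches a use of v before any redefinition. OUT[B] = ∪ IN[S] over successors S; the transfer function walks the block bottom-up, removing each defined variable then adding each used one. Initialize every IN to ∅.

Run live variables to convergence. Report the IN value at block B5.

Fixpoint table:
  B0: | IN={a, e} | OUT={a, d, e}
  B1: | IN={a, d, e} | OUT={a, e}
  B2: | IN={e} | OUT={b, d, e}
  B3: | IN={b, d, e} | OUT={b, c, d, e}
  B4: | IN={b, c, d, e} | OUT={d, e}
  B5: | IN={d} | OUT={}

B5 is the boundary node: OUT[B5] = {}
Applying B5's transfer function to that OUT value gives IN[B5] (row B5 above).

Answer: {d}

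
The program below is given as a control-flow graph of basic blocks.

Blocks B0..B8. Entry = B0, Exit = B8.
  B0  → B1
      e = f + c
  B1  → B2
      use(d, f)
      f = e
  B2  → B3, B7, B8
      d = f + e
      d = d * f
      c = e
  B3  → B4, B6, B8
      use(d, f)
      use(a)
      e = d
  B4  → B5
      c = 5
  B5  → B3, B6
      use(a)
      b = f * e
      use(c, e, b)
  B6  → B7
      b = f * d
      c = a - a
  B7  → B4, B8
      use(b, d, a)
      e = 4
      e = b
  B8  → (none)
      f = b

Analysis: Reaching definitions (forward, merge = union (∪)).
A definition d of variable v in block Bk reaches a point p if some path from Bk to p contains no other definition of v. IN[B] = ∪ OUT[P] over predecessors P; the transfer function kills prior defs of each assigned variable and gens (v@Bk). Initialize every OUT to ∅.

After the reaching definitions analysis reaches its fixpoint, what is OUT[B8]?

Answer: {b@B5, b@B6, c@B2, c@B4, c@B6, d@B2, e@B0, e@B3, e@B7, f@B8}

Working:
Per-block solution:
  B0:  IN={}  OUT={e@B0}
  B1:  IN={e@B0}  OUT={e@B0, f@B1}
  B2:  IN={e@B0, f@B1}  OUT={c@B2, d@B2, e@B0, f@B1}
  B3:  IN={b@B5, c@B2, c@B4, d@B2, e@B0, e@B3, e@B7, f@B1}  OUT={b@B5, c@B2, c@B4, d@B2, e@B3, f@B1}
  B4:  IN={b@B5, b@B6, c@B2, c@B4, c@B6, d@B2, e@B3, e@B7, f@B1}  OUT={b@B5, b@B6, c@B4, d@B2, e@B3, e@B7, f@B1}
  B5:  IN={b@B5, b@B6, c@B4, d@B2, e@B3, e@B7, f@B1}  OUT={b@B5, c@B4, d@B2, e@B3, e@B7, f@B1}
  B6:  IN={b@B5, c@B2, c@B4, d@B2, e@B3, e@B7, f@B1}  OUT={b@B6, c@B6, d@B2, e@B3, e@B7, f@B1}
  B7:  IN={b@B6, c@B2, c@B6, d@B2, e@B0, e@B3, e@B7, f@B1}  OUT={b@B6, c@B2, c@B6, d@B2, e@B7, f@B1}
  B8:  IN={b@B5, b@B6, c@B2, c@B4, c@B6, d@B2, e@B0, e@B3, e@B7, f@B1}  OUT={b@B5, b@B6, c@B2, c@B4, c@B6, d@B2, e@B0, e@B3, e@B7, f@B8}

Merge at B8: IN[B8] = OUT[B2] ⊔ OUT[B3] ⊔ OUT[B7] = {b@B5, b@B6, c@B2, c@B4, c@B6, d@B2, e@B0, e@B3, e@B7, f@B1}
Applying B8's transfer function to that IN value gives OUT[B8] (row B8 above).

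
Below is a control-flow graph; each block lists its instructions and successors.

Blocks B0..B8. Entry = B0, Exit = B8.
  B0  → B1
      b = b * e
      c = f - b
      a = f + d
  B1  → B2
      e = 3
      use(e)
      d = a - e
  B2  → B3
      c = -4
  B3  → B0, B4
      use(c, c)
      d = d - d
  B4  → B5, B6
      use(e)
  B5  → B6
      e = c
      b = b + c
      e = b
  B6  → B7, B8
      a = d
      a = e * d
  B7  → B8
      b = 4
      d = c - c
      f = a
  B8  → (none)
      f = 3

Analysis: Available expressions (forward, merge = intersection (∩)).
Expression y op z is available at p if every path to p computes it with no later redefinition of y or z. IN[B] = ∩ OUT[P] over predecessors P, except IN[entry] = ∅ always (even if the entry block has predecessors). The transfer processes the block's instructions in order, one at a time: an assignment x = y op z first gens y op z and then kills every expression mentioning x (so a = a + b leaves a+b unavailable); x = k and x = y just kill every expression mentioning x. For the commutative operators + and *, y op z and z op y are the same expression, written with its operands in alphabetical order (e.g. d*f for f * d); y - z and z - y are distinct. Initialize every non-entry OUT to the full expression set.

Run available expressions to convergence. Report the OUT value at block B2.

Per-block solution:
  B0: | IN={} | OUT={d+f, f-b}
  B1: | IN={d+f, f-b} | OUT={a-e, f-b}
  B2: | IN={a-e, f-b} | OUT={a-e, f-b}
  B3: | IN={a-e, f-b} | OUT={a-e, f-b}
  B4: | IN={a-e, f-b} | OUT={a-e, f-b}
  B5: | IN={a-e, f-b} | OUT={}
  B6: | IN={} | OUT={d*e}
  B7: | IN={d*e} | OUT={c-c}
  B8: | IN={} | OUT={}

Merge at B2: IN[B2] = OUT[B1] = {a-e, f-b}
Applying B2's transfer function to that IN value gives OUT[B2] (row B2 above).

Answer: {a-e, f-b}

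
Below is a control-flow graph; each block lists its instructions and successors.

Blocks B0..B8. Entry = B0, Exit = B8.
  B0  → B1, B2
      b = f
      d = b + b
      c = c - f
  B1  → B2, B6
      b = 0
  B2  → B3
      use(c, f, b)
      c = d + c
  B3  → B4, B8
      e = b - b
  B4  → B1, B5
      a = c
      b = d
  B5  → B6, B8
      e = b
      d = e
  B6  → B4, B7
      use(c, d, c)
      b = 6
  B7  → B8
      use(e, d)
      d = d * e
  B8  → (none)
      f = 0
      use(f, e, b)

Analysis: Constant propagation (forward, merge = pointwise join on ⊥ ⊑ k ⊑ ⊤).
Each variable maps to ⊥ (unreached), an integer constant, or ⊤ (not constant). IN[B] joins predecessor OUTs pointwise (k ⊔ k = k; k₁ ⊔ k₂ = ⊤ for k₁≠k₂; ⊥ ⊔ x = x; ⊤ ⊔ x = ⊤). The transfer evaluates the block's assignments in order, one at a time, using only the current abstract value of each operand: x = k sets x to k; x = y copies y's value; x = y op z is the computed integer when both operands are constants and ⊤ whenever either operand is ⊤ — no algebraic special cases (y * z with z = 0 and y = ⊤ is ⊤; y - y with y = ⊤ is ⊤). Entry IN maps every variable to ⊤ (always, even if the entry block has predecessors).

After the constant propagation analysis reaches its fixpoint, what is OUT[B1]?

Answer: {a: ⊤, b: 0, c: ⊤, d: ⊤, e: ⊤, f: ⊤}

Derivation:
Per-block solution:
  B0:   IN=(all ⊤)   OUT=(all ⊤)
  B1:   IN=(all ⊤)   OUT={b:0; rest ⊤}
  B2:   IN=(all ⊤)   OUT=(all ⊤)
  B3:   IN=(all ⊤)   OUT=(all ⊤)
  B4:   IN=(all ⊤)   OUT=(all ⊤)
  B5:   IN=(all ⊤)   OUT=(all ⊤)
  B6:   IN=(all ⊤)   OUT={b:6; rest ⊤}
  B7:   IN={b:6; rest ⊤}   OUT={b:6; rest ⊤}
  B8:   IN=(all ⊤)   OUT={f:0; rest ⊤}

Merge at B1: IN[B1] = OUT[B0] ⊔ OUT[B4] = {a: ⊤, b: ⊤, c: ⊤, d: ⊤, e: ⊤, f: ⊤}
Applying B1's transfer function to that IN value gives OUT[B1] (row B1 above).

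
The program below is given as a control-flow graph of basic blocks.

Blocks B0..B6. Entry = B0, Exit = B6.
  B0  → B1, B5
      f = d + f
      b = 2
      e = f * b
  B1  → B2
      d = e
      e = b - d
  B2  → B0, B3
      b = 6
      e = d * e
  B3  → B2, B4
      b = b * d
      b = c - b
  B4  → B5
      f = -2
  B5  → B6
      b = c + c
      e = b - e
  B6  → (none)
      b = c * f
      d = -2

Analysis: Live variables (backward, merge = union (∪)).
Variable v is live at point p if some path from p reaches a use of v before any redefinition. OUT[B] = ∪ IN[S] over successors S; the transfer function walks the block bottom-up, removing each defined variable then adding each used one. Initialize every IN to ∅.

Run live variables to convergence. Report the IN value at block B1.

Answer: {b, c, e, f}

Derivation:
Converged values:
  B0:   IN={c, d, f}   OUT={b, c, e, f}
  B1:   IN={b, c, e, f}   OUT={c, d, e, f}
  B2:   IN={c, d, e, f}   OUT={b, c, d, e, f}
  B3:   IN={b, c, d, e, f}   OUT={c, d, e, f}
  B4:   IN={c, e}   OUT={c, e, f}
  B5:   IN={c, e, f}   OUT={c, f}
  B6:   IN={c, f}   OUT={}

Merge at B1: OUT[B1] = IN[B2] = {c, d, e, f}
Applying B1's transfer function to that OUT value gives IN[B1] (row B1 above).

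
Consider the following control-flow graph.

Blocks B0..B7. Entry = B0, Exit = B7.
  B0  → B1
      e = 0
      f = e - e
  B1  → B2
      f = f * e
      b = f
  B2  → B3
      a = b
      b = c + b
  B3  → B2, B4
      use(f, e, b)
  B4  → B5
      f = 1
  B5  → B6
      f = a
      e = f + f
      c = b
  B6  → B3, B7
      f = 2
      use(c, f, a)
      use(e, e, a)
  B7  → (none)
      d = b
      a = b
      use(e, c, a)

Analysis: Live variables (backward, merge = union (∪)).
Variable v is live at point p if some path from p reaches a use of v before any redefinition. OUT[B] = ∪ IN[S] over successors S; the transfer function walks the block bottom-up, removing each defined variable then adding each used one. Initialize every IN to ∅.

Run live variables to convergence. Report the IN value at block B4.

Fixpoint table:
  B0:   IN={c}   OUT={c, e, f}
  B1:   IN={c, e, f}   OUT={b, c, e, f}
  B2:   IN={b, c, e, f}   OUT={a, b, c, e, f}
  B3:   IN={a, b, c, e, f}   OUT={a, b, c, e, f}
  B4:   IN={a, b}   OUT={a, b}
  B5:   IN={a, b}   OUT={a, b, c, e}
  B6:   IN={a, b, c, e}   OUT={a, b, c, e, f}
  B7:   IN={b, c, e}   OUT={}

Merge at B4: OUT[B4] = IN[B5] = {a, b}
Applying B4's transfer function to that OUT value gives IN[B4] (row B4 above).

Answer: {a, b}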